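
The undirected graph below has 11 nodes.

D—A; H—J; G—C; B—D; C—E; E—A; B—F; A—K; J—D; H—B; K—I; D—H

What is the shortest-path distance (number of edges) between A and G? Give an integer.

3

One shortest route is A – E – C – G, which uses 3 edges, and at distance 2 from A we only reach {B, C, H, I, J}, which does not include G. So d(A,G) = 3.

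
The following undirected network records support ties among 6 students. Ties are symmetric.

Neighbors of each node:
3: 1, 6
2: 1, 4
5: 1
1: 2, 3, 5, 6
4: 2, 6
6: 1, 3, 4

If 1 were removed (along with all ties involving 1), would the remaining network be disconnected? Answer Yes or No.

Removing 1 leaves {2, 3, 4, and 6} with no path to {5}, so the network splits into 2 components. 1 is a cut vertex.

Yes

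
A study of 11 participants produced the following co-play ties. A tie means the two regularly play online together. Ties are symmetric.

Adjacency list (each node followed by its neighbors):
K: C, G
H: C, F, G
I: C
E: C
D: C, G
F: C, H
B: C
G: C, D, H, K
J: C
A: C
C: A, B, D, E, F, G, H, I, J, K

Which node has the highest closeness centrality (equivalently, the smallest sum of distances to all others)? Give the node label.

Farness (sum of distances to all others) for each node — A:19, B:19, C:10, D:18, E:19, F:18, G:16, H:17, I:19, J:19, K:18.
The smallest farness is 10, for C, so C has the highest closeness.

C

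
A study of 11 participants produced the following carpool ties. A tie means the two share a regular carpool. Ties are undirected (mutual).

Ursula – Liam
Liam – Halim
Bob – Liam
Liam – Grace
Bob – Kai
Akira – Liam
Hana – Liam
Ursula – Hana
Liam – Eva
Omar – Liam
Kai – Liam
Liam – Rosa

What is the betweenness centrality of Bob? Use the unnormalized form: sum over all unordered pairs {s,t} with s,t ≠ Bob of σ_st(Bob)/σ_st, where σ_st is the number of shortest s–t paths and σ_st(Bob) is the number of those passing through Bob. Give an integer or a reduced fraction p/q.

No shortest path between any pair of other nodes passes through Bob.
Summing the contributions gives betweenness(Bob) = 0.

0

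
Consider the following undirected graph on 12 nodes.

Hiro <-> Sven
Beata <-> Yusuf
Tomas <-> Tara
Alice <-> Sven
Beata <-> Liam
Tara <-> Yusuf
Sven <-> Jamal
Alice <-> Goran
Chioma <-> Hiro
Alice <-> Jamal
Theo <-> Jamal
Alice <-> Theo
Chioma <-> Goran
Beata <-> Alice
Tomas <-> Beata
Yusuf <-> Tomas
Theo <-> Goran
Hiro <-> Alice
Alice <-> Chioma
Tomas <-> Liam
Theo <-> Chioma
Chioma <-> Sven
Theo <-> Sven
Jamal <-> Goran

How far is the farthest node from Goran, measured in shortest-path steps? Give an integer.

4

Distances from Goran: Alice:1, Beata:2, Chioma:1, Hiro:2, Jamal:1, Liam:3, Sven:2, Tara:4, Theo:1, Tomas:3, Yusuf:3.
The largest is 4 (to Tara), so the eccentricity of Goran is 4.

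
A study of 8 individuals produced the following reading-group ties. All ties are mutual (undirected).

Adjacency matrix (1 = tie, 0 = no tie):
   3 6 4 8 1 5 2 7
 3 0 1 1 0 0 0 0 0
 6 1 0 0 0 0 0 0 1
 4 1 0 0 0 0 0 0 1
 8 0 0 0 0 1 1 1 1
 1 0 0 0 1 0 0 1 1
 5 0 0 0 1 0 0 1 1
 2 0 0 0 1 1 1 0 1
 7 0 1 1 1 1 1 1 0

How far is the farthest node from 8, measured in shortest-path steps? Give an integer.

Distances from 8: 1:1, 2:1, 3:3, 4:2, 5:1, 6:2, 7:1.
The largest is 3 (to 3), so the eccentricity of 8 is 3.

3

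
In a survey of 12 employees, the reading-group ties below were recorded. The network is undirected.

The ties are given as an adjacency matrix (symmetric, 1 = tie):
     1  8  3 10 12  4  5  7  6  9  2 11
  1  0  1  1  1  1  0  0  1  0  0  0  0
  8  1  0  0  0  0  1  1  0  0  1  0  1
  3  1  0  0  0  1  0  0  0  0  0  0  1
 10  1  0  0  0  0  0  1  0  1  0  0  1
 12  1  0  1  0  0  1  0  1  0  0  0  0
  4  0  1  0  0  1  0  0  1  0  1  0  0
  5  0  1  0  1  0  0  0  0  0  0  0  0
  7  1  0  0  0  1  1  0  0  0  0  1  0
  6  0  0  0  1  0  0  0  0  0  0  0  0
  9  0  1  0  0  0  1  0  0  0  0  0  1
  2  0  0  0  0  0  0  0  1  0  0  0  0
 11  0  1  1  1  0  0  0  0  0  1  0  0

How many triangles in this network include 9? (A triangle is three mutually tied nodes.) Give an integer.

9's neighbors: 4, 8, and 11.
Neighbor pairs that are themselves tied: 9–4–8; 9–8–11. Each forms one triangle with 9, for 2 in total.

2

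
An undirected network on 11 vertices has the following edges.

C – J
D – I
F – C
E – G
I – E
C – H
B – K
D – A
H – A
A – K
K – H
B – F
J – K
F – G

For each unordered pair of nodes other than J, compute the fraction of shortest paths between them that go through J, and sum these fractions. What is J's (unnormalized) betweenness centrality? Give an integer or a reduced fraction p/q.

1/2

Pairs whose geodesics pass through J — K–C: 1/2.
All other pairs contribute 0.
Summing the contributions gives betweenness(J) = 1/2.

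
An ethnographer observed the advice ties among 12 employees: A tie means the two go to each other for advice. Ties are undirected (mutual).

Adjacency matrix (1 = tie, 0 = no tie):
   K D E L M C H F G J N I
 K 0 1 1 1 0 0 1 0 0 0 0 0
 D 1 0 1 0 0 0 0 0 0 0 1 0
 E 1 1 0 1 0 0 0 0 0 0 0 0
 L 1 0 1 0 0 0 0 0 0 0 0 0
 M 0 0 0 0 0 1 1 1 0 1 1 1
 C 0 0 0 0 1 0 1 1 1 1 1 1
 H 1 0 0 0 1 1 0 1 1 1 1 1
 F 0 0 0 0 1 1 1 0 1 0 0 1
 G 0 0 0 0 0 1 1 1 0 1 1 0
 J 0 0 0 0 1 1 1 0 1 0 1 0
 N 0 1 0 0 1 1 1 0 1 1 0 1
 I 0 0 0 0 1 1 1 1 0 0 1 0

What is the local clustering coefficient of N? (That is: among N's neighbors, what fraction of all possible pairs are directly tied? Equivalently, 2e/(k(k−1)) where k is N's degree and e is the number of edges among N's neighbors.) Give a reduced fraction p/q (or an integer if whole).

4/7

N's neighbors: C, D, G, H, I, J, and M (k = 7).
Possible neighbor pairs: C(7,2) = 21. Edges among them: C–G, C–H, C–I, C–J, C–M, G–H, G–J, H–I, H–J, H–M, I–M, J–M → e = 12.
Clustering(N) = 12/21 = 4/7.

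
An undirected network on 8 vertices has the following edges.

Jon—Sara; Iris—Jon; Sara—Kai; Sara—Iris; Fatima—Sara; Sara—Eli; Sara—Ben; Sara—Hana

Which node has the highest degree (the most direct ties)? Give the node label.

Degrees — Ben:1, Eli:1, Fatima:1, Hana:1, Iris:2, Jon:2, Kai:1, Sara:7.
The maximum is 7, attained only by Sara.

Sara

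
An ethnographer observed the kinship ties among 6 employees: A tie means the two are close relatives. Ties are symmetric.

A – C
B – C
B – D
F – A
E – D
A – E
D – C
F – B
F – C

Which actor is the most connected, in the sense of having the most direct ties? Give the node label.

Degrees — A:3, B:3, C:4, D:3, E:2, F:3.
The maximum is 4, attained only by C.

C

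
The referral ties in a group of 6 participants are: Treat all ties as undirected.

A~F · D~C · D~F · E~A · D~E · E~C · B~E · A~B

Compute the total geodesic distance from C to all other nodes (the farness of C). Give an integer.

Distances from C: A:2, B:2, D:1, E:1, F:2.
Sum = 2 + 2 + 1 + 1 + 2 = 8.

8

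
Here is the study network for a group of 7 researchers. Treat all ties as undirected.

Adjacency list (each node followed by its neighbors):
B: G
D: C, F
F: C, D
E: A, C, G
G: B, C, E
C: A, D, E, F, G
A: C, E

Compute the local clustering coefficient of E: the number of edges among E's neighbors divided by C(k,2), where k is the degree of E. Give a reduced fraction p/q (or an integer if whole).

E's neighbors: A, C, and G (k = 3).
Possible neighbor pairs: C(3,2) = 3. Edges among them: A–C, C–G → e = 2.
Clustering(E) = 2/3.

2/3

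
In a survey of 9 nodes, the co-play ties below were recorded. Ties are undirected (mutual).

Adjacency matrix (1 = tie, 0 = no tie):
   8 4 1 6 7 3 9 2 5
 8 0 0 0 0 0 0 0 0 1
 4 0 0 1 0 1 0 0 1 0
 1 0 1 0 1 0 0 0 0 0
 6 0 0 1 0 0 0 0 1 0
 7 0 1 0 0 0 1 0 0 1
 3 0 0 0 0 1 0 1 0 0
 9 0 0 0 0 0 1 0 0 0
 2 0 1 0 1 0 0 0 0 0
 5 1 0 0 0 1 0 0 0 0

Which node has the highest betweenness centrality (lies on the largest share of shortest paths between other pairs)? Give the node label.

7

Unnormalized betweenness of each node: 1:3, 2:3, 3:7, 4:31/2, 5:7, 6:1/2, 7:20, 8:0, 9:0.
7 has the largest value, 20, making it the main broker — the node through which the most shortest paths run.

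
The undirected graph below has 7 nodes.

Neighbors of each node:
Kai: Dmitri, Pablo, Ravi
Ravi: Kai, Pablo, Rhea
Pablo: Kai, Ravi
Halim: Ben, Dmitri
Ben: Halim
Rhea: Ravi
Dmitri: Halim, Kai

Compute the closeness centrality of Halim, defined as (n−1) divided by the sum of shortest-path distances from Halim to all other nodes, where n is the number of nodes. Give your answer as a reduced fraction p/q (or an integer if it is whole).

Distances from Halim: Ben:1, Dmitri:1, Kai:2, Pablo:3, Ravi:3, Rhea:4. Sum = 14.
n = 7, so closeness = 6/14 = 3/7.

3/7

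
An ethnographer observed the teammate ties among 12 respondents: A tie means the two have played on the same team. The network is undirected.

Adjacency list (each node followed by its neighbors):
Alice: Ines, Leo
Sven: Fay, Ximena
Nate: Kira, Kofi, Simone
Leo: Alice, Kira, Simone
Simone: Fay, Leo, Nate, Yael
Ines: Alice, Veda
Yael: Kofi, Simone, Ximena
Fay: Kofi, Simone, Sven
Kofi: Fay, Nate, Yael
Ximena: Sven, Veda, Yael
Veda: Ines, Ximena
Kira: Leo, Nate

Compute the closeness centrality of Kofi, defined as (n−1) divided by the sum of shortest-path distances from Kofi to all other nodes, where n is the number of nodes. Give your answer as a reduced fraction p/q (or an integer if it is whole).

11/25

Distances from Kofi: Alice:4, Fay:1, Ines:4, Kira:2, Leo:3, Nate:1, Simone:2, Sven:2, Veda:3, Ximena:2, Yael:1. Sum = 25.
n = 12, so closeness = 11/25.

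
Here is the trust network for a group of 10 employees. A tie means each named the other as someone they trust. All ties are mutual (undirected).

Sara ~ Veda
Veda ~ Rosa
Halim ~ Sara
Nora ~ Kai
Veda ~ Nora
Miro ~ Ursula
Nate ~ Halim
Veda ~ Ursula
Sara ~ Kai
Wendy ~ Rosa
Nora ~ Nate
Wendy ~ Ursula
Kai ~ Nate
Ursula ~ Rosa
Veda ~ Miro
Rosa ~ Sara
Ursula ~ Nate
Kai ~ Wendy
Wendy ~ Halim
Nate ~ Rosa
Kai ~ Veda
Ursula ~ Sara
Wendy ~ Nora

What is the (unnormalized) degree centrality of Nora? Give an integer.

Nora is directly tied to Kai, Nate, Veda, and Wendy. That is 4 neighbors, so the degree of Nora is 4.

4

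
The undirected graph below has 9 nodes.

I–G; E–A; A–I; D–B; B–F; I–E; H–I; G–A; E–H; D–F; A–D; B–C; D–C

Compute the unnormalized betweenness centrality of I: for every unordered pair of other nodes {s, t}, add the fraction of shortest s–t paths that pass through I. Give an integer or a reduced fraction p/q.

Pairs whose geodesics pass through I — E–G: 1/2; A–H: 1/2; G–H: 1; H–B: 1/2; H–F: 1/2; H–C: 1/2; H–D: 1/2.
All other pairs contribute 0.
Summing the contributions gives betweenness(I) = 4.

4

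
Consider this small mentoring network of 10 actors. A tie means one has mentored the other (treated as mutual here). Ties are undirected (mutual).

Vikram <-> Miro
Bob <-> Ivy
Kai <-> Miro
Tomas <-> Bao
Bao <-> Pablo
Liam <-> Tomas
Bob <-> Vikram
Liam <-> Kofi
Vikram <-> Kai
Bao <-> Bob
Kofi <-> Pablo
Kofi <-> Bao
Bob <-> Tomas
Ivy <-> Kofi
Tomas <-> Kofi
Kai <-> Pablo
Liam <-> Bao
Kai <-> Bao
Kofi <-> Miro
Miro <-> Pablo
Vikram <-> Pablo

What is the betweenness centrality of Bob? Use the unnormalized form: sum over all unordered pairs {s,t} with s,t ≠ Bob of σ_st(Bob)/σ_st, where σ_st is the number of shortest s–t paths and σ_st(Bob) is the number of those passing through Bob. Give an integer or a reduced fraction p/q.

61/15

Pairs whose geodesics pass through Bob — Kai–Ivy: 2/5; Bao–Ivy: 1/2; Bao–Vikram: 1/3; Ivy–Vikram: 1; Ivy–Tomas: 1/2; Vikram–Liam: 2/6; Vikram–Tomas: 1.
All other pairs contribute 0.
Summing the contributions gives betweenness(Bob) = 61/15.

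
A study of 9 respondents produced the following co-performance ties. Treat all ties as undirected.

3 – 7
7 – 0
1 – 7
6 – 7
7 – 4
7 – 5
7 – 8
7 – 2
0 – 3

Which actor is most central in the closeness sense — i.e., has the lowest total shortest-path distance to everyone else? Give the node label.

7

Farness (sum of distances to all others) for each node — 0:14, 1:15, 2:15, 3:14, 4:15, 5:15, 6:15, 7:8, 8:15.
The smallest farness is 8, for 7, so 7 has the highest closeness.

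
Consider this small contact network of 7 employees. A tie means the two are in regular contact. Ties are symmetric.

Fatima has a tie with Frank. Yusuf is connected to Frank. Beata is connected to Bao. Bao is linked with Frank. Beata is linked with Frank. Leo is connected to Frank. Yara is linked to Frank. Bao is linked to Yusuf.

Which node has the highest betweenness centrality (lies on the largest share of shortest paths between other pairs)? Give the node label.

Unnormalized betweenness of each node: Bao:1/2, Beata:0, Fatima:0, Frank:25/2, Leo:0, Yara:0, Yusuf:0.
Frank has the largest value, 25/2, making it the main broker — the node through which the most shortest paths run.

Frank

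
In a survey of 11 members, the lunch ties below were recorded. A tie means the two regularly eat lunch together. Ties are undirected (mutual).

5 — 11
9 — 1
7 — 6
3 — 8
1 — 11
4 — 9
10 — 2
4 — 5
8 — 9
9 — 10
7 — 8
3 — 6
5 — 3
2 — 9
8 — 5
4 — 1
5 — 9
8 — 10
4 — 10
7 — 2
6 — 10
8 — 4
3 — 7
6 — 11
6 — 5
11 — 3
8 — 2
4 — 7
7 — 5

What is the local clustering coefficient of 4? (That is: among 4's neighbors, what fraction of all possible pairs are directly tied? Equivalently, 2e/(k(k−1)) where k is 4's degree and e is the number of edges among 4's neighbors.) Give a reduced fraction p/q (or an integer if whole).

4's neighbors: 1, 5, 7, 8, 9, and 10 (k = 6).
Possible neighbor pairs: C(6,2) = 15. Edges among them: 1–9, 5–7, 5–8, 5–9, 7–8, 8–9, 8–10, 9–10 → e = 8.
Clustering(4) = 8/15.

8/15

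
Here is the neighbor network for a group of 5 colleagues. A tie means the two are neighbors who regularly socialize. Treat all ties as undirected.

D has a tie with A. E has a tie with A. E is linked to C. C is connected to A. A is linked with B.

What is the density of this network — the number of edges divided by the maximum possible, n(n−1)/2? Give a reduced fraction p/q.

There are 5 edges and 5 nodes, so the maximum possible is C(5,2) = 10.
Density = 5/10 = 1/2.

1/2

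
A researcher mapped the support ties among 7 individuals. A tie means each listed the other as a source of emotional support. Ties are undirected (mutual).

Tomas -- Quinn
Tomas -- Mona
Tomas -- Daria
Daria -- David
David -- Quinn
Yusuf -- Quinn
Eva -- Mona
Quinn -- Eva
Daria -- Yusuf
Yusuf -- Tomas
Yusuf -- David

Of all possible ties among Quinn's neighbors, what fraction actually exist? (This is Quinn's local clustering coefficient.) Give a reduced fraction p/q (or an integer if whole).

1/3

Quinn's neighbors: David, Eva, Tomas, and Yusuf (k = 4).
Possible neighbor pairs: C(4,2) = 6. Edges among them: David–Yusuf, Tomas–Yusuf → e = 2.
Clustering(Quinn) = 2/6 = 1/3.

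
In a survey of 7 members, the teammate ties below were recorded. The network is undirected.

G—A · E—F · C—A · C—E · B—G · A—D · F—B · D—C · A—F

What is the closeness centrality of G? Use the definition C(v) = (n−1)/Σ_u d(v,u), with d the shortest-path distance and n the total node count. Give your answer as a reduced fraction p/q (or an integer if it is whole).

Distances from G: A:1, B:1, C:2, D:2, E:3, F:2. Sum = 11.
n = 7, so closeness = 6/11.

6/11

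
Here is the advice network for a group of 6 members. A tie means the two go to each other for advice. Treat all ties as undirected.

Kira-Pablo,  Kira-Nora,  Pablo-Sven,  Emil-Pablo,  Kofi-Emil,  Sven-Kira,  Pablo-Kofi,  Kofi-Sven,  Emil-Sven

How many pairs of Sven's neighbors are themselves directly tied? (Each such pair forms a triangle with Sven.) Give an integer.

Sven's neighbors: Emil, Kira, Kofi, and Pablo.
Neighbor pairs that are themselves tied: Sven–Emil–Kofi; Sven–Emil–Pablo; Sven–Kira–Pablo; Sven–Kofi–Pablo. Each forms one triangle with Sven, for 4 in total.

4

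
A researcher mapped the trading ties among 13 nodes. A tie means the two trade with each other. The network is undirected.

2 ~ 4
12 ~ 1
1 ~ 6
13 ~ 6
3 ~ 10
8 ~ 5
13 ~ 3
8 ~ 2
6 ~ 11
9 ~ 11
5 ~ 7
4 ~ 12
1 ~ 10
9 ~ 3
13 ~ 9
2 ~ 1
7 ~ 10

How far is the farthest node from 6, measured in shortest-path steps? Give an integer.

Distances from 6: 1:1, 2:2, 3:2, 4:3, 5:4, 7:3, 8:3, 9:2, 10:2, 11:1, 12:2, 13:1.
The largest is 4 (to 5), so the eccentricity of 6 is 4.

4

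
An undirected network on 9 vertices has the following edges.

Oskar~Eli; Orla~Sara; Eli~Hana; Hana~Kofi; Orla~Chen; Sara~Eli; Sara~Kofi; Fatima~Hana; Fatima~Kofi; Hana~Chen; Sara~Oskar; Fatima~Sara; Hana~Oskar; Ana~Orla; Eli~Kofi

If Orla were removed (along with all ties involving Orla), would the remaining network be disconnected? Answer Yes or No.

Yes

Removing Orla leaves {Chen, Eli, Fatima, Hana, Kofi, Oskar, and Sara} with no path to {Ana}, so the network splits into 2 components. Orla is a cut vertex.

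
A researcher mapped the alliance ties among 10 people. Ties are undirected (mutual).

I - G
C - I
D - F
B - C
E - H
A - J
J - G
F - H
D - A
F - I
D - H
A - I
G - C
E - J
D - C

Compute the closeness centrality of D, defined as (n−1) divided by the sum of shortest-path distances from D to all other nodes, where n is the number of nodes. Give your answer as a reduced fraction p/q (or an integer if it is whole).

9/14

Distances from D: A:1, B:2, C:1, E:2, F:1, G:2, H:1, I:2, J:2. Sum = 14.
n = 10, so closeness = 9/14.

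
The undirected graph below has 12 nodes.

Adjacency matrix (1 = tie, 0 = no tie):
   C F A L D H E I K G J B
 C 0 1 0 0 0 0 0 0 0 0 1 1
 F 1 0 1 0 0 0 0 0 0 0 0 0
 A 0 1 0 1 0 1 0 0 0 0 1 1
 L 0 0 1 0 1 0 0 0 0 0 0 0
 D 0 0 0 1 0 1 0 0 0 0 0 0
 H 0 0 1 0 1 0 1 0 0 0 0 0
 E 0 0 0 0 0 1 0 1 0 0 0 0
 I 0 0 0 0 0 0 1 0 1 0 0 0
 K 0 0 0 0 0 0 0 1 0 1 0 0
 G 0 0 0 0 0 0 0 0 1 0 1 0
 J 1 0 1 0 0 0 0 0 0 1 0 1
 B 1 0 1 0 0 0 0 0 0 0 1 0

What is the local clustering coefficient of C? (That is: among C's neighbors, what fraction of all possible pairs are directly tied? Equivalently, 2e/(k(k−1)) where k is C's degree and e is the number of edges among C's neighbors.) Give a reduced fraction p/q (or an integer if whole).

1/3

C's neighbors: B, F, and J (k = 3).
Possible neighbor pairs: C(3,2) = 3. Edges among them: B–J → e = 1.
Clustering(C) = 1/3.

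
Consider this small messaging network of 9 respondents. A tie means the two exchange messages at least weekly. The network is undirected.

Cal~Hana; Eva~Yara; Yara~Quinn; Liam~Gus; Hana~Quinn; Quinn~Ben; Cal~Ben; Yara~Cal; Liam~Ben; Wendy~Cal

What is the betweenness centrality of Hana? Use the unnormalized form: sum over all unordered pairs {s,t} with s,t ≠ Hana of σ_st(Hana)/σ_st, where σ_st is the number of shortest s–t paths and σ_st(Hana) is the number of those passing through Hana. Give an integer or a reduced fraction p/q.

Pairs whose geodesics pass through Hana — Quinn–Cal: 1/3; Quinn–Wendy: 1/3.
All other pairs contribute 0.
Summing the contributions gives betweenness(Hana) = 2/3.

2/3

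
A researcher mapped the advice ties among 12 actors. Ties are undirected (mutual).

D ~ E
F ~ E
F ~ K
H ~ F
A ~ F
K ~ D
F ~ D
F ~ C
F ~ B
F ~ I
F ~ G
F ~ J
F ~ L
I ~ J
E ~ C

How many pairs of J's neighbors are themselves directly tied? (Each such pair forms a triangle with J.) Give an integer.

1

J's neighbors: F and I.
Neighbor pairs that are themselves tied: J–F–I. Each forms one triangle with J, for 1 in total.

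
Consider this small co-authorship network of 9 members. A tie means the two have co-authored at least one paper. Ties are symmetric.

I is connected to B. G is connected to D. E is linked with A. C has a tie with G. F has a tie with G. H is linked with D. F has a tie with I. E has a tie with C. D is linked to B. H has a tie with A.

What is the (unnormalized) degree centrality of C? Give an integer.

C is directly tied to E and G. That is 2 neighbors, so the degree of C is 2.

2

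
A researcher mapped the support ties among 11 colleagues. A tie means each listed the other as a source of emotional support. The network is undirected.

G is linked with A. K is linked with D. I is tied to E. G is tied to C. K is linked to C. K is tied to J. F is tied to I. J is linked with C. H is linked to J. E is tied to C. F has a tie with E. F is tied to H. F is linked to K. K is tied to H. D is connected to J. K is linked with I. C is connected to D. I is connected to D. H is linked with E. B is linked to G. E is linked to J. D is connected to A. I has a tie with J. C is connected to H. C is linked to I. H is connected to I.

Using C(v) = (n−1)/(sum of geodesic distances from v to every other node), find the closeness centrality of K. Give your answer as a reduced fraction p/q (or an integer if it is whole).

Distances from K: A:2, B:3, C:1, D:1, E:2, F:1, G:2, H:1, I:1, J:1. Sum = 15.
n = 11, so closeness = 10/15 = 2/3.

2/3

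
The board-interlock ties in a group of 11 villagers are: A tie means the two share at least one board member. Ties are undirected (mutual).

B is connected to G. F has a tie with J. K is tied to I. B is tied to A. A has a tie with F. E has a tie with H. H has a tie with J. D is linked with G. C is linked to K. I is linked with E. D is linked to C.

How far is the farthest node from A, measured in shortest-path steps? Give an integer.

Distances from A: B:1, C:4, D:3, E:4, F:1, G:2, H:3, I:5, J:2, K:5.
The largest is 5 (to K and I), so the eccentricity of A is 5.

5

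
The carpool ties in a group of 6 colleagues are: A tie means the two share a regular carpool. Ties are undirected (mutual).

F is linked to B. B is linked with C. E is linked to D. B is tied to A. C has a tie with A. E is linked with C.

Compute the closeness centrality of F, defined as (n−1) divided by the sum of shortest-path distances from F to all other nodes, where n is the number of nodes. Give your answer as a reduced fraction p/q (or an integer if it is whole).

Distances from F: A:2, B:1, C:2, D:4, E:3. Sum = 12.
n = 6, so closeness = 5/12.

5/12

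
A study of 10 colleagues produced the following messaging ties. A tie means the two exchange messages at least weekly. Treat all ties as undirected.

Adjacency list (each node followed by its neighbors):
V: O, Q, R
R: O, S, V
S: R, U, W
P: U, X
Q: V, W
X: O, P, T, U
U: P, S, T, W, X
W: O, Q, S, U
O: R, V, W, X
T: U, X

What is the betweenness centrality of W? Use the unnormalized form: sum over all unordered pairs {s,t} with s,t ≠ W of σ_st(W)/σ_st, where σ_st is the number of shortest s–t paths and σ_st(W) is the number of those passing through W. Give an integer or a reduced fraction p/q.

20/3

Pairs whose geodesics pass through W — O–Q: 1/2; O–U: 1/2; O–S: 1/2; Q–U: 1; Q–T: 1; Q–P: 1; Q–X: 2/3; Q–S: 1; U–V: 2/4.
All other pairs contribute 0.
Summing the contributions gives betweenness(W) = 20/3.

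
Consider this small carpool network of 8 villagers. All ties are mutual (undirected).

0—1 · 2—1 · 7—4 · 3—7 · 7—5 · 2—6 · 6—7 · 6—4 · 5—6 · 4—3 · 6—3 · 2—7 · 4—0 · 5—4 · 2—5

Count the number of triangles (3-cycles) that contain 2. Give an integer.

3

2's neighbors: 1, 5, 6, and 7.
Neighbor pairs that are themselves tied: 2–5–6; 2–5–7; 2–6–7. Each forms one triangle with 2, for 3 in total.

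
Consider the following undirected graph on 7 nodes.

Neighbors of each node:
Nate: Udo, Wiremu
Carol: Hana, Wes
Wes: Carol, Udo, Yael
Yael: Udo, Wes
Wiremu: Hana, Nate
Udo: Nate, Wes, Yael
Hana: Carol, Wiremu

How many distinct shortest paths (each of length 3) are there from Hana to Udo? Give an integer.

The shortest distance is 3. The length-3 paths are: Hana–Carol–Wes–Udo; Hana–Wiremu–Nate–Udo.
That gives 2 distinct shortest paths.

2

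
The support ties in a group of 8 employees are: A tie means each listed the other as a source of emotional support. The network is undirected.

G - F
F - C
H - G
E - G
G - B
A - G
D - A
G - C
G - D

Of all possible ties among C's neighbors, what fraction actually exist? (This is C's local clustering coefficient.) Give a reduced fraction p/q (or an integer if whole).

C's neighbors: F and G (k = 2).
Possible neighbor pairs: C(2,2) = 1. Edges among them: F–G → e = 1.
Clustering(C) = 1/1.

1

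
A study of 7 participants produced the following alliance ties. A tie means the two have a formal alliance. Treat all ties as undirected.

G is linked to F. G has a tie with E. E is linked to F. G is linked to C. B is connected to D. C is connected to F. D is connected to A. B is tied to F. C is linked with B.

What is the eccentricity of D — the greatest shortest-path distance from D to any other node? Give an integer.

Distances from D: A:1, B:1, C:2, E:3, F:2, G:3.
The largest is 3 (to E and G), so the eccentricity of D is 3.

3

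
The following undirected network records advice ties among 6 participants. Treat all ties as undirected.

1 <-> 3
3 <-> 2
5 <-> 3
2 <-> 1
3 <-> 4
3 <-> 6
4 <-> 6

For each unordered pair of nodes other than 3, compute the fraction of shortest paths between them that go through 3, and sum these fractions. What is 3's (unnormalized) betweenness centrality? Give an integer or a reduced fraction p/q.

8

Pairs whose geodesics pass through 3 — 6–1: 1; 6–5: 1; 6–2: 1; 1–5: 1; 1–4: 1; 5–4: 1; 5–2: 1; 4–2: 1.
All other pairs contribute 0.
Summing the contributions gives betweenness(3) = 8.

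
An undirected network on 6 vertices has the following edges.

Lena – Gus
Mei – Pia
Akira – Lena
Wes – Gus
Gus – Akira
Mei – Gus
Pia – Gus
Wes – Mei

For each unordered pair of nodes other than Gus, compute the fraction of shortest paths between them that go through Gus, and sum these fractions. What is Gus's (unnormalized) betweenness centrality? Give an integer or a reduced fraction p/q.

Pairs whose geodesics pass through Gus — Pia–Wes: 1/2; Pia–Akira: 1; Pia–Lena: 1; Wes–Akira: 1; Wes–Lena: 1; Akira–Mei: 1; Mei–Lena: 1.
All other pairs contribute 0.
Summing the contributions gives betweenness(Gus) = 13/2.

13/2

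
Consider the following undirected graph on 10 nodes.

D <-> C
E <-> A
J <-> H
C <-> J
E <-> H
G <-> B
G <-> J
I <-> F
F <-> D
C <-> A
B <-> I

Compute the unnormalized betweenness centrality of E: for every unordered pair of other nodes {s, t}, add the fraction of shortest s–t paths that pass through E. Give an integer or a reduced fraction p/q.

Pairs whose geodesics pass through E — H–A: 1.
All other pairs contribute 0.
Summing the contributions gives betweenness(E) = 1.

1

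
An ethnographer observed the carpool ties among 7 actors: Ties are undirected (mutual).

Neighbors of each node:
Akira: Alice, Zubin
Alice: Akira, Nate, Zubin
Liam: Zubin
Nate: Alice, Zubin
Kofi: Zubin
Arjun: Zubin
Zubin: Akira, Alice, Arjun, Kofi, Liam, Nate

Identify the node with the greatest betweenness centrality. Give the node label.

Unnormalized betweenness of each node: Akira:0, Alice:1/2, Arjun:0, Kofi:0, Liam:0, Nate:0, Zubin:25/2.
Zubin has the largest value, 25/2, making it the main broker — the node through which the most shortest paths run.

Zubin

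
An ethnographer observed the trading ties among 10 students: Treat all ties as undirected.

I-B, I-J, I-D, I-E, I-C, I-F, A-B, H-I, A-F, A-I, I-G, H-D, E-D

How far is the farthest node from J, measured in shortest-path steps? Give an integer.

Distances from J: A:2, B:2, C:2, D:2, E:2, F:2, G:2, H:2, I:1.
The largest is 2 (to A, E, D, H, G, F, B, and C), so the eccentricity of J is 2.

2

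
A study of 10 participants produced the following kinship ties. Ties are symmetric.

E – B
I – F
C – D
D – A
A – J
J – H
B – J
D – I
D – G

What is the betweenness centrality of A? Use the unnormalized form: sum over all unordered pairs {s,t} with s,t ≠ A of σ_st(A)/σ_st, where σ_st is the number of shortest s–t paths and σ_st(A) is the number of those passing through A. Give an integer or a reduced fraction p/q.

Pairs whose geodesics pass through A — C–H: 1; C–B: 1; C–J: 1; C–E: 1; I–H: 1; I–B: 1; I–J: 1; I–E: 1; F–H: 1; F–B: 1; F–J: 1; F–E: 1; G–H: 1; G–B: 1 … (+6 more pairs).
All other pairs contribute 0.
Summing the contributions gives betweenness(A) = 20.

20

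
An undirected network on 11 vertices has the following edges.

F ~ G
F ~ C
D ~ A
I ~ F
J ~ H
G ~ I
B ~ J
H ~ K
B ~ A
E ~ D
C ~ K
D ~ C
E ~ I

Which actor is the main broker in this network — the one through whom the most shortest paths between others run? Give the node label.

C

Unnormalized betweenness of each node: A:17/2, B:9/2, C:18, D:31/2, E:5, F:9, G:0, H:11/2, I:7/2, J:3, K:19/2.
C has the largest value, 18, making it the main broker — the node through which the most shortest paths run.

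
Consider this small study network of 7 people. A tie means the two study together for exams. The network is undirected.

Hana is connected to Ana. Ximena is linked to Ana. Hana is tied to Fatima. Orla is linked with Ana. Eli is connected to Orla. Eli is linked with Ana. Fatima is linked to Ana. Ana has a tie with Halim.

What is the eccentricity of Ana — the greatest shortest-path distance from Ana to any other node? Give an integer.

1

Distances from Ana: Eli:1, Fatima:1, Halim:1, Hana:1, Orla:1, Ximena:1.
The largest is 1 (to Halim, Ximena, Hana, Eli, Fatima, and Orla), so the eccentricity of Ana is 1.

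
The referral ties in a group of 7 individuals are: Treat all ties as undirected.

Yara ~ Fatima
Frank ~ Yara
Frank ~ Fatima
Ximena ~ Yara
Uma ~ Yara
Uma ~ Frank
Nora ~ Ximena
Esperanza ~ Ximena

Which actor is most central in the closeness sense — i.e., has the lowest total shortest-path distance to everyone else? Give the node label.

Farness (sum of distances to all others) for each node — Esperanza:14, Fatima:12, Frank:11, Nora:14, Uma:12, Ximena:9, Yara:8.
The smallest farness is 8, for Yara, so Yara has the highest closeness.

Yara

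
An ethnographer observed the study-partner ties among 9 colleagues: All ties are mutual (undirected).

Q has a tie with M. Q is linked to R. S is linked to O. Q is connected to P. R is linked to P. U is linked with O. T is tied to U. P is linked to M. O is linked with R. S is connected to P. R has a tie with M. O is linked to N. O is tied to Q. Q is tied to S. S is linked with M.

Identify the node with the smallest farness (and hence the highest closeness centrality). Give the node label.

Farness (sum of distances to all others) for each node — M:16, N:18, O:11, P:16, Q:12, R:13, S:13, T:23, U:16.
The smallest farness is 11, for O, so O has the highest closeness.

O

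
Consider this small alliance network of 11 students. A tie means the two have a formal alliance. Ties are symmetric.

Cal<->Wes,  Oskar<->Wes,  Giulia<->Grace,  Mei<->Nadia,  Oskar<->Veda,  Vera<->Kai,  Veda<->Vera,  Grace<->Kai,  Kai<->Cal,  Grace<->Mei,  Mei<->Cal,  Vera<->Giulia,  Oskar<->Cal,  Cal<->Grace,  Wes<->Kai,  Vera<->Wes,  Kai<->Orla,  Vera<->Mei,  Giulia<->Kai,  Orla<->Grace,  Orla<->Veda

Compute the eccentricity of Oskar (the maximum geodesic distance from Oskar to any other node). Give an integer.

3

Distances from Oskar: Cal:1, Giulia:3, Grace:2, Kai:2, Mei:2, Nadia:3, Orla:2, Veda:1, Vera:2, Wes:1.
The largest is 3 (to Giulia and Nadia), so the eccentricity of Oskar is 3.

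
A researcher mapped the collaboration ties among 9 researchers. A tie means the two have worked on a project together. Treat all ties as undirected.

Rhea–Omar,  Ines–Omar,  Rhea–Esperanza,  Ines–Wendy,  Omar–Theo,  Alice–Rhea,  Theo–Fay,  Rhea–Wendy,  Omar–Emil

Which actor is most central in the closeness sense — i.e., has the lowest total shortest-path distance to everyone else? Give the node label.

Omar

Farness (sum of distances to all others) for each node — Alice:20, Emil:19, Esperanza:20, Fay:24, Ines:17, Omar:12, Rhea:13, Theo:17, Wendy:18.
The smallest farness is 12, for Omar, so Omar has the highest closeness.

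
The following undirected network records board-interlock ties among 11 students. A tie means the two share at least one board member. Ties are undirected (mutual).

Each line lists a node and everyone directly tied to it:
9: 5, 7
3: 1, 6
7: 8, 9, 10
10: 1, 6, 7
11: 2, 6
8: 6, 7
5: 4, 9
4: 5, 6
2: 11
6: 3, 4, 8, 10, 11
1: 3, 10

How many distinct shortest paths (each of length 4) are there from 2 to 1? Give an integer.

2

The shortest distance is 4. The length-4 paths are: 2–11–6–3–1; 2–11–6–10–1.
That gives 2 distinct shortest paths.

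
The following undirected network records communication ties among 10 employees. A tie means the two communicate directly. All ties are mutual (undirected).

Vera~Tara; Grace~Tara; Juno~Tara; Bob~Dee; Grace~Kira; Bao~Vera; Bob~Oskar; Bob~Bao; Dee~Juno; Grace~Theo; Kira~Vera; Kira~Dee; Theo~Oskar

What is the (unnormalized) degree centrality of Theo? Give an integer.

Theo is directly tied to Grace and Oskar. That is 2 neighbors, so the degree of Theo is 2.

2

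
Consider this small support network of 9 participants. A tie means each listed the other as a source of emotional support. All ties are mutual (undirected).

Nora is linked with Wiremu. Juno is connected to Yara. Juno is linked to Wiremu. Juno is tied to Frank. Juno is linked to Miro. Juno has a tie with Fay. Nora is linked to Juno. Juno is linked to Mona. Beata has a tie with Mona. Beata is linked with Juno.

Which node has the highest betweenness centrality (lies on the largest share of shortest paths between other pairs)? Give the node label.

Unnormalized betweenness of each node: Beata:0, Fay:0, Frank:0, Juno:26, Miro:0, Mona:0, Nora:0, Wiremu:0, Yara:0.
Juno has the largest value, 26, making it the main broker — the node through which the most shortest paths run.

Juno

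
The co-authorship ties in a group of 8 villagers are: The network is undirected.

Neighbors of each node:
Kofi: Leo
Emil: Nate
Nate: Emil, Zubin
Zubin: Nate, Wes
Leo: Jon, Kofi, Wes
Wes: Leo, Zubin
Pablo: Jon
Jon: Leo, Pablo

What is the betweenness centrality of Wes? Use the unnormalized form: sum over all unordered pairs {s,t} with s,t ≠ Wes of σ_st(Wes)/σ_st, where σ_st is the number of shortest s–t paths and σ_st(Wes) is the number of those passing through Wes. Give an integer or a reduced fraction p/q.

Pairs whose geodesics pass through Wes — Leo–Nate: 1; Leo–Emil: 1; Leo–Zubin: 1; Nate–Kofi: 1; Nate–Jon: 1; Nate–Pablo: 1; Emil–Kofi: 1; Emil–Jon: 1; Emil–Pablo: 1; Zubin–Kofi: 1; Zubin–Jon: 1; Zubin–Pablo: 1.
All other pairs contribute 0.
Summing the contributions gives betweenness(Wes) = 12.

12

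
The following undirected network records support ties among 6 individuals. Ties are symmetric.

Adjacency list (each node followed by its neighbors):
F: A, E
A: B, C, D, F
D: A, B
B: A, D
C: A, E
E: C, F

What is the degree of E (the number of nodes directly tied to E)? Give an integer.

E is directly tied to C and F. That is 2 neighbors, so the degree of E is 2.

2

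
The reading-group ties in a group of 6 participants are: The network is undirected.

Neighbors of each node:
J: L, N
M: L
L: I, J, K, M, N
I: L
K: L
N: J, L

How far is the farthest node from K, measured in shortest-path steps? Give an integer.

Distances from K: I:2, J:2, L:1, M:2, N:2.
The largest is 2 (to J, N, M, and I), so the eccentricity of K is 2.

2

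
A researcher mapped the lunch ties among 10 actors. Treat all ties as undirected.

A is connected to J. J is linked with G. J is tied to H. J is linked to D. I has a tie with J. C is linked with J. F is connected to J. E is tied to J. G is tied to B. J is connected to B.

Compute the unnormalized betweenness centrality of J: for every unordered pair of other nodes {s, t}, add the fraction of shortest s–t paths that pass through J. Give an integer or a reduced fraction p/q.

35

Pairs whose geodesics pass through J — E–H: 1; E–D: 1; E–B: 1; E–A: 1; E–F: 1; E–C: 1; E–I: 1; E–G: 1; H–D: 1; H–B: 1; H–A: 1; H–F: 1; H–C: 1; H–I: 1 … (+21 more pairs).
All other pairs contribute 0.
Summing the contributions gives betweenness(J) = 35.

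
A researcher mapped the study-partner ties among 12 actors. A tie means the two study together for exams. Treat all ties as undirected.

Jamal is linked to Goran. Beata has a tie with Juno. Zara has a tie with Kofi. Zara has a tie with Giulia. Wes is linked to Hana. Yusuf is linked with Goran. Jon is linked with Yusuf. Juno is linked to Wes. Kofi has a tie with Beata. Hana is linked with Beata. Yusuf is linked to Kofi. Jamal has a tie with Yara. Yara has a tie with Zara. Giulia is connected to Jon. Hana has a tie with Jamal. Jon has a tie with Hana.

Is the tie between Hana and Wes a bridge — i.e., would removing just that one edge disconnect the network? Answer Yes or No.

Even without that edge, Hana still reaches Wes via Hana – Beata – Juno – Wes, so the network stays connected. Not a bridge.

No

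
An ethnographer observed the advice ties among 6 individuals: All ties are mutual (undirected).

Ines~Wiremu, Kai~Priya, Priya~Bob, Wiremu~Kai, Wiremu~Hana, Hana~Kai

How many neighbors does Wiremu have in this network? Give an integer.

3

Wiremu is directly tied to Hana, Ines, and Kai. That is 3 neighbors, so the degree of Wiremu is 3.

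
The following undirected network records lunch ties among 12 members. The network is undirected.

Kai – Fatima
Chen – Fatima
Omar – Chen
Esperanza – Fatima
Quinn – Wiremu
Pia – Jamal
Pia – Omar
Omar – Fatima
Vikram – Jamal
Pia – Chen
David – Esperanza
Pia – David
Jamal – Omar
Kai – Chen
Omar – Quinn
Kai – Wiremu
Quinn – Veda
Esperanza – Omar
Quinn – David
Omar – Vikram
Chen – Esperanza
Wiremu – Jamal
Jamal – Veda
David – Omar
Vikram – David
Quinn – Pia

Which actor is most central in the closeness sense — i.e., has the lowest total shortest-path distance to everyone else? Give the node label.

Omar

Farness (sum of distances to all others) for each node — Chen:18, David:18, Esperanza:20, Fatima:19, Jamal:17, Kai:22, Omar:14, Pia:17, Quinn:17, Veda:24, Vikram:20, Wiremu:20.
The smallest farness is 14, for Omar, so Omar has the highest closeness.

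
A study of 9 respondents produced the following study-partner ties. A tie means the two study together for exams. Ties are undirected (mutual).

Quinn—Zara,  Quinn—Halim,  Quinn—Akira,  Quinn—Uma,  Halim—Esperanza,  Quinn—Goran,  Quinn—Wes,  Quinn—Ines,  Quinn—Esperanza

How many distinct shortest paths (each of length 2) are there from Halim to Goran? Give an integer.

The shortest distance is 2, and the only length-2 path is Halim–Quinn–Goran. So there is exactly 1 shortest path.

1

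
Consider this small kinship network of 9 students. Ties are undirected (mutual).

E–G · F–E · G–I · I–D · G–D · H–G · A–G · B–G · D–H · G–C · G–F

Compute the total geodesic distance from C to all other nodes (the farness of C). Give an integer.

15

Distances from C: A:2, B:2, D:2, E:2, F:2, G:1, H:2, I:2.
Sum = 2 + 2 + 2 + 2 + 2 + 1 + 2 + 2 = 15.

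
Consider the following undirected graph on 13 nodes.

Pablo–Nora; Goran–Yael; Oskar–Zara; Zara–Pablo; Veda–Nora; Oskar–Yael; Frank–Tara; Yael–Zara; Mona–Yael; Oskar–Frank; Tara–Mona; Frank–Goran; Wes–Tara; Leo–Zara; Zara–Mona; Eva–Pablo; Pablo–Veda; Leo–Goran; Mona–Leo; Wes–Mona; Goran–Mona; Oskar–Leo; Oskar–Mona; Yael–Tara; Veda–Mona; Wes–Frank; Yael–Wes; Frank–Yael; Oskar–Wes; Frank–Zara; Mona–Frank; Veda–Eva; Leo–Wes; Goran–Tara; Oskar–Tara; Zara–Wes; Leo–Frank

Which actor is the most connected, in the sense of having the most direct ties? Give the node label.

Degrees — Eva:2, Frank:8, Goran:5, Leo:6, Mona:9, Nora:2, Oskar:7, Pablo:4, Tara:6, Veda:4, Wes:7, Yael:7, Zara:7.
The maximum is 9, attained only by Mona.

Mona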